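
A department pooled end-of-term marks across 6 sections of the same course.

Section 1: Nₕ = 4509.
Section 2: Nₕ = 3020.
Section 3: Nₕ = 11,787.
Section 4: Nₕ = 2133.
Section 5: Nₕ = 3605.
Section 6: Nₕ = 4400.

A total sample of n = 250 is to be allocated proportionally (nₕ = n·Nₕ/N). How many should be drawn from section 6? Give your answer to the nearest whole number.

37

N = 4509 + 3020 + 11787 + 2133 + 3605 + 4400 = 29454.
n_6 = 250·4400/29454 = 37.346... → 37.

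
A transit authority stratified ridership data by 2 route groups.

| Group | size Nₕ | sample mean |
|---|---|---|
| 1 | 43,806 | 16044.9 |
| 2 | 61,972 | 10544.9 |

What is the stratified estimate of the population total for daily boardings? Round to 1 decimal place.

Population total = Σ Nₕ·x̄ₕ (each stratum's size times its mean).
43806·16044.9 + 61972·10544.9 = 702862889.4 + 653488542.8 = 1356351432.2.

1356351432.2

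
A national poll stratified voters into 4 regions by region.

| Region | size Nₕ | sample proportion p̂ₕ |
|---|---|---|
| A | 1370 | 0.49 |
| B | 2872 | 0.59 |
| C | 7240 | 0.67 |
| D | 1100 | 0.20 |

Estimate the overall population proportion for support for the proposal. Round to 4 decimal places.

0.5910

Wₕ = Nₕ/N with N = 12582: 0.1089, 0.2283, 0.5754, 0.0874.
p̂_st = 0.1089·0.49 + 0.2283·0.59 + 0.5754·0.67 + 0.0874·0.20 ≈ 0.591049... → 0.5910.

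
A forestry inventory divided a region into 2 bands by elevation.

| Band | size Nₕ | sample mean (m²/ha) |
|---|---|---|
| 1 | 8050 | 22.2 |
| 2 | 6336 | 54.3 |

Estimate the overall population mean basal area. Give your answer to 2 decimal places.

N = 14386; weights Wₕ = Nₕ/N = (0.5596, 0.4404).
x̄_st = Σ Wₕ·x̄ₕ = 0.5596·22.2 + 0.4404·54.3 ≈ 36.3377...
→ 36.34.

36.34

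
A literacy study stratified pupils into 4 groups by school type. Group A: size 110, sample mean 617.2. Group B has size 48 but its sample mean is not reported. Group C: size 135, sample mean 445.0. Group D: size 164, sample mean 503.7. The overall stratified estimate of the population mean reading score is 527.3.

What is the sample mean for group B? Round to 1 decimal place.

N = 110 + 48 + 135 + 164 = 457.
Overall total = μ·N = 527.3·457 = 240976.1.
Subtract the known strata: 110·617.2 + 135·445.0 + 164·503.7 = 210573.8.
Remaining total for group B: 240976.1 − 210573.8 = 30402.3.
Divide by its size: 30402.3 / 48 = 633.381... → 633.4.

633.4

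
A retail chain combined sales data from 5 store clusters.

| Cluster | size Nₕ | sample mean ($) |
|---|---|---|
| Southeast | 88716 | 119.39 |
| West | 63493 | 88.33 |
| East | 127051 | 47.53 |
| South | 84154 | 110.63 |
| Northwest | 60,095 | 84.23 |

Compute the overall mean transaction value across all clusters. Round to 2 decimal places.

86.45

N = 423509; weights Wₕ = Nₕ/N = (0.2095, 0.1499, 0.3000, 0.1987, 0.1419).
x̄_st = Σ Wₕ·x̄ₕ = 0.2095·119.39 + 0.1499·88.33 + 0.3000·47.53 + 0.1987·110.63 + 0.1419·84.23 ≈ 86.4459...
→ 86.45.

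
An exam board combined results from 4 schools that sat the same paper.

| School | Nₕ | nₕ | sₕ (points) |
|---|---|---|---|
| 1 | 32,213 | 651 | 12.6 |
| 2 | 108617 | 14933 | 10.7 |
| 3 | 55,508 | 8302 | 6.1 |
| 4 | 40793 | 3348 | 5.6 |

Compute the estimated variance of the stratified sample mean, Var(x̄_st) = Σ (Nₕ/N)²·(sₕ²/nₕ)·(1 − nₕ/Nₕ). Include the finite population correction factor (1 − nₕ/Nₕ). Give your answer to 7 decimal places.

N = 237131. Term for each stratum: Wₕ²sₕ²/nₕ·(1−nₕ/Nₕ).
Var(x̄_st) = 0.0044093962 + 0.0013874171 + 0.0002088589 + 0.0002544447 = 0.0062601170 → 0.0062601.

0.0062601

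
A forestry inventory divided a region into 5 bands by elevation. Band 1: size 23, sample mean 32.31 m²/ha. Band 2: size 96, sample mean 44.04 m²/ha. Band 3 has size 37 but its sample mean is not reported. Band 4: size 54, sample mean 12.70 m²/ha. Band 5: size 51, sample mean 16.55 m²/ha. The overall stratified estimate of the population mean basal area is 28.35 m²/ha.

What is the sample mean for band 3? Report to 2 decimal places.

24.28

N = 23 + 96 + 37 + 54 + 51 = 261.
Overall total = μ·N = 28.35·261 = 7399.35.
Subtract the known strata: 23·32.31 + 96·44.04 + 54·12.70 + 51·16.55 = 6500.82.
Remaining total for band 3: 7399.35 − 6500.82 = 898.53.
Divide by its size: 898.53 / 37 = 24.2846... → 24.28.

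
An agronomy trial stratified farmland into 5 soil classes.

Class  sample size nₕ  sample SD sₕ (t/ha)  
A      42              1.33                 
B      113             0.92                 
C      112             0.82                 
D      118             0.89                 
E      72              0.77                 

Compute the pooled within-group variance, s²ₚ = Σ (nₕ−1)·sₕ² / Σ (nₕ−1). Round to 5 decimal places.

0.83347

A: (42−1)·1.33² = 41·1.7689 = 72.5249
B: (113−1)·0.92² = 112·0.8464 = 94.7968
C: (112−1)·0.82² = 111·0.6724 = 74.6364
D: (118−1)·0.89² = 117·0.7921 = 92.6757
E: (72−1)·0.77² = 71·0.5929 = 42.0959
Numerator = 376.7297; denominator = Σ(nₕ−1) = 452.
s²ₚ = 376.7297/452 = 0.8334728... → 0.83347.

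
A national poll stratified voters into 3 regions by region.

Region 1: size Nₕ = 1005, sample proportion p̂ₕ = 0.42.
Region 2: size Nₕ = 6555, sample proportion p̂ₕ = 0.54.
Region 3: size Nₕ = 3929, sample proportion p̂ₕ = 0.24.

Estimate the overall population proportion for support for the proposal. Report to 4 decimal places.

0.4269

Wₕ = Nₕ/N with N = 11489: 0.0875, 0.5705, 0.3420.
p̂_st = 0.0875·0.42 + 0.5705·0.54 + 0.3420·0.24 ≈ 0.426909... → 0.4269.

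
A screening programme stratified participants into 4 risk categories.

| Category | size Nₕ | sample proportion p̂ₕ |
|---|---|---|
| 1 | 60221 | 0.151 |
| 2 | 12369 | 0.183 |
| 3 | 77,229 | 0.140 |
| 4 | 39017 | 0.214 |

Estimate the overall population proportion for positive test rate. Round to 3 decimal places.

0.162

Wₕ = Nₕ/N with N = 188836: 0.3189, 0.0655, 0.4090, 0.2066.
p̂_st = 0.3189·0.151 + 0.0655·0.183 + 0.4090·0.140 + 0.2066·0.214 ≈ 0.16161... → 0.162.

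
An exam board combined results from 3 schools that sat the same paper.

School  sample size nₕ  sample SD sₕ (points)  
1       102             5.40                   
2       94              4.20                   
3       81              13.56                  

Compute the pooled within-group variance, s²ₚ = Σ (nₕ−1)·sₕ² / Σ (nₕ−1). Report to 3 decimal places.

Degrees of freedom: 101 + 93 + 80 = 274.
Σ(nₕ−1)sₕ² = 101·29.16 + 93·17.64 + 80·183.8736 = 19295.568.
s²ₚ = 19295.568 / 274 = 70.42178... → 70.422.

70.422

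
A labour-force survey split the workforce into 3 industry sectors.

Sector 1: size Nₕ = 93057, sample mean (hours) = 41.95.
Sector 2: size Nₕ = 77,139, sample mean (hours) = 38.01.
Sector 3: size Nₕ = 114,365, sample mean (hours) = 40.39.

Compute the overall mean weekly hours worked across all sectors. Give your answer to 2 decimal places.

40.25

x̄_st = (Σ Nₕx̄ₕ) / (Σ Nₕ) = (93057·41.95 + 77139·38.01 + 114365·40.39) / 284561
= 11454996.89 / 284561 = 40.2550... → 40.25.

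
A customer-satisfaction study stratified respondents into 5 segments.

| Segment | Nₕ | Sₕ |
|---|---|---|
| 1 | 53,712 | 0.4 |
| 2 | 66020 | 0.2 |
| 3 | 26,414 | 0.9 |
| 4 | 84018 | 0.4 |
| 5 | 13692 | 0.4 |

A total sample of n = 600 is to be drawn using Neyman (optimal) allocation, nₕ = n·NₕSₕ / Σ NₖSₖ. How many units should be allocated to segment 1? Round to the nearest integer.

Σ NₕSₕ = 53712·0.4 + 66020·0.2 + 26414·0.9 + 84018·0.4 + 13692·0.4 = 97545.4.
Share for 1: 21484.8/97545.4 = 0.22025.
n_1 = 600 × 0.22025 = 132.153... → 132.

132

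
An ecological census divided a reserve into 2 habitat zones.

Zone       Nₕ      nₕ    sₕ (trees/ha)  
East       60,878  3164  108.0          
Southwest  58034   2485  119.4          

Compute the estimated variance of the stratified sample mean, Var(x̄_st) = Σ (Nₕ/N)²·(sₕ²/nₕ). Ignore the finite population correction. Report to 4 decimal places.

N = 118912. Term for each stratum: Wₕ²sₕ²/nₕ.
Var(x̄_st) = 0.9662298 + 1.3664568 = 2.3326866 → 2.3327.

2.3327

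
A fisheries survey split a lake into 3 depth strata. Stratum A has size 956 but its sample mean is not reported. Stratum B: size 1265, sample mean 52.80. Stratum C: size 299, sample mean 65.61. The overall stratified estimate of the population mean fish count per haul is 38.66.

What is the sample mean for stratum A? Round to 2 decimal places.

N = 956 + 1265 + 299 = 2520.
Overall total = μ·N = 38.66·2520 = 97423.2.
Subtract the known strata: 1265·52.80 + 299·65.61 = 86409.39.
Remaining total for stratum A: 97423.2 − 86409.39 = 11013.81.
Divide by its size: 11013.81 / 956 = 11.5207... → 11.52.

11.52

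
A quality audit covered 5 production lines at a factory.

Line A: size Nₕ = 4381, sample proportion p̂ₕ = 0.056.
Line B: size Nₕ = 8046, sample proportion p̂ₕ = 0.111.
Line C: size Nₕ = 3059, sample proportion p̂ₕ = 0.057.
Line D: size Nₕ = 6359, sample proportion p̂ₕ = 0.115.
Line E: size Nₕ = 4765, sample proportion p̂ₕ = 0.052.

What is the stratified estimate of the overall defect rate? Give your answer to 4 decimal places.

Wₕ = Nₕ/N with N = 26610: 0.1646, 0.3024, 0.1150, 0.2390, 0.1791.
p̂_st = 0.1646·0.056 + 0.3024·0.111 + 0.1150·0.057 + 0.2390·0.115 + 0.1791·0.052 ≈ 0.086128... → 0.0861.

0.0861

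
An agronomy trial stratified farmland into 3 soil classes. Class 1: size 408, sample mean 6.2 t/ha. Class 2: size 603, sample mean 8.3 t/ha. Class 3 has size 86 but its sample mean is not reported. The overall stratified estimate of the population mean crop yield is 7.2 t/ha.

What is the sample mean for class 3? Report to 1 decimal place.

N = 408 + 603 + 86 = 1097.
Overall total = μ·N = 7.2·1097 = 7898.4.
Subtract the known strata: 408·6.2 + 603·8.3 = 7534.5.
Remaining total for class 3: 7898.4 − 7534.5 = 363.9.
Divide by its size: 363.9 / 86 = 4.231... → 4.2.

4.2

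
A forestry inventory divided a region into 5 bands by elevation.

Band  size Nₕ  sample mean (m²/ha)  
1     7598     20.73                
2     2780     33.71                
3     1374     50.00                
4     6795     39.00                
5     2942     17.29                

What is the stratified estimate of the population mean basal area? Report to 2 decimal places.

29.59

N = 7598 + 2780 + 1374 + 6795 + 2942 = 21489.
The stratified mean weights each stratum mean by its population share Nₕ/N.
Σ Nₕx̄ₕ = 7598·20.73 + 2780·33.71 + 1374·50.00 + 6795·39.00 + 2942·17.29 = 157506.54 + 93713.8 + 68700 + 265005 + 50867.18 = 635792.52.
Divide by N: 635792.52 / 21489 = 29.5869... → 29.59.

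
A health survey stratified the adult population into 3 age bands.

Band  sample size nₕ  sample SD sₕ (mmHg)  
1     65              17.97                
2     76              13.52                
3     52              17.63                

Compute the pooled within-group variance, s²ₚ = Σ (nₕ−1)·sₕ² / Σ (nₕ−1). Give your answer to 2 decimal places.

Degrees of freedom: 64 + 75 + 51 = 190.
Σ(nₕ−1)sₕ² = 64·322.9209 + 75·182.7904 + 51·310.8169 = 50227.8795.
s²ₚ = 50227.8795 / 190 = 264.3573... → 264.36.

264.36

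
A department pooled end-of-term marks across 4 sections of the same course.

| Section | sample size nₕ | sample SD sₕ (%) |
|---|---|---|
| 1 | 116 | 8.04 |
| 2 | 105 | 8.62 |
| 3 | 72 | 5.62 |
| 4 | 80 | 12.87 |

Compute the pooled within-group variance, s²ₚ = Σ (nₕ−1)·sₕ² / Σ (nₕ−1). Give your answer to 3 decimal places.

82.627

1: (116−1)·8.04² = 115·64.6416 = 7433.784
2: (105−1)·8.62² = 104·74.3044 = 7727.6576
3: (72−1)·5.62² = 71·31.5844 = 2242.4924
4: (80−1)·12.87² = 79·165.6369 = 13085.3151
Numerator = 30489.2491; denominator = Σ(nₕ−1) = 369.
s²ₚ = 30489.2491/369 = 82.62669... → 82.627.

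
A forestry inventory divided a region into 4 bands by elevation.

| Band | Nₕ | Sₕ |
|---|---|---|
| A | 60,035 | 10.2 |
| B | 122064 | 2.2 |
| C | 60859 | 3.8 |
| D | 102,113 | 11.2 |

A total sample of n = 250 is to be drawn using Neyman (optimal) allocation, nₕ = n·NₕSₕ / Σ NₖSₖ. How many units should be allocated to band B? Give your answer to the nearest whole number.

A: NₕSₕ = 60035·10.2 = 612357
B: NₕSₕ = 122064·2.2 = 268540.8
C: NₕSₕ = 60859·3.8 = 231264.2
D: NₕSₕ = 102113·11.2 = 1143665.6
Σ NₕSₕ = 2255827.6.
n_B = 250·268540.8/2255827.6 = 29.761... → 30.

30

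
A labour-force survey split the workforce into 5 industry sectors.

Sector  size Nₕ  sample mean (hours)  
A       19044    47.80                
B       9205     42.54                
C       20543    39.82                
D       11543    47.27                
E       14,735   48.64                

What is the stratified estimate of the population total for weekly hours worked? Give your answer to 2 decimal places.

3382254.17

A: 19044·47.80 = 910303.2
B: 9205·42.54 = 391580.7
C: 20543·39.82 = 818022.26
D: 11543·47.27 = 545637.61
E: 14735·48.64 = 716710.4
τ̂ = Σ Nₕx̄ₕ = 3382254.17.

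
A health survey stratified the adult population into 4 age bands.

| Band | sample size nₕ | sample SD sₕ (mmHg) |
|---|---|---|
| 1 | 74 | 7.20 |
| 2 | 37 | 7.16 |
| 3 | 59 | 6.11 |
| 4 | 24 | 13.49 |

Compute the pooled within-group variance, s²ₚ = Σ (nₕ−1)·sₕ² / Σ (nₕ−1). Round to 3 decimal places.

63.056

Degrees of freedom: 73 + 36 + 58 + 23 = 190.
Σ(nₕ−1)sₕ² = 73·51.84 + 36·51.2656 + 58·37.3321 + 23·181.9801 = 11980.6857.
s²ₚ = 11980.6857 / 190 = 63.05624... → 63.056.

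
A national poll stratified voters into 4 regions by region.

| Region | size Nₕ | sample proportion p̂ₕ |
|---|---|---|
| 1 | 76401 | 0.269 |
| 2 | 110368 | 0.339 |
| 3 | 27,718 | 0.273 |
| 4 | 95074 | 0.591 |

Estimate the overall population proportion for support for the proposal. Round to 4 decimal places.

0.3932

Wₕ = Nₕ/N with N = 309561: 0.2468, 0.3565, 0.0895, 0.3071.
p̂_st = 0.2468·0.269 + 0.3565·0.339 + 0.0895·0.273 + 0.3071·0.591 ≈ 0.393210... → 0.3932.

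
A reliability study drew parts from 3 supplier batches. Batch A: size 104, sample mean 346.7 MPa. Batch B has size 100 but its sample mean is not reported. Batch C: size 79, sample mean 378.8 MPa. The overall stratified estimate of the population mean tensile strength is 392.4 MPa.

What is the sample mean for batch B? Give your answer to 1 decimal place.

450.7

Σ Nₕx̄ₕ = N·μ, so 100·x̄_B = 283·392.4 − (104·346.7 + 79·378.8).
= 111049.2 − 65982 = 45067.2.
x̄_B = 45067.2 / 100 = 450.672 → 450.7.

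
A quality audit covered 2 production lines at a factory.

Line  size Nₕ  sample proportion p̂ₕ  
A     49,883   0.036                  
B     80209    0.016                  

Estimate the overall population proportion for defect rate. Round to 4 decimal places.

N = 49883 + 80209 = 130092.
Overall proportion = Σ (Nₕ/N)·p̂ₕ.
Σ Nₕp̂ₕ = 1795.788 + 1283.344 = 3079.132.
3079.132 / 130092 = 0.023669... → 0.0237.

0.0237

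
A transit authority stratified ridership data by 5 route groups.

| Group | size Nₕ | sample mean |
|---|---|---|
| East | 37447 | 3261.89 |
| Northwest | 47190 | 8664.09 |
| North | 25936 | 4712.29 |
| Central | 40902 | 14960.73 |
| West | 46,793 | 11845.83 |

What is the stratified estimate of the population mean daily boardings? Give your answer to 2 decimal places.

N = 198268; weights Wₕ = Nₕ/N = (0.1889, 0.2380, 0.1308, 0.2063, 0.2360).
x̄_st = Σ Wₕ·x̄ₕ = 0.1889·3261.89 + 0.2380·8664.09 + 0.1308·4712.29 + 0.2063·14960.73 + 0.2360·11845.83 ≈ 9176.7207...
→ 9176.72.

9176.72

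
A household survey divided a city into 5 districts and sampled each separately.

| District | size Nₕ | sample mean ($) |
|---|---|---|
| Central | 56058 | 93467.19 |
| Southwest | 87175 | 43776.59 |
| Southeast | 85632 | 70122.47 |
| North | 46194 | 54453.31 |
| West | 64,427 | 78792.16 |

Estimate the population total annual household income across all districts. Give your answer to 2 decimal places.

Central: 56058·93467.19 = 5239583737.02
Southwest: 87175·43776.59 = 3816224233.25
Southeast: 85632·70122.47 = 6004727351.04
North: 46194·54453.31 = 2515416202.14
West: 64427·78792.16 = 5076342492.32
τ̂ = Σ Nₕx̄ₕ = 22652294015.77.

22652294015.77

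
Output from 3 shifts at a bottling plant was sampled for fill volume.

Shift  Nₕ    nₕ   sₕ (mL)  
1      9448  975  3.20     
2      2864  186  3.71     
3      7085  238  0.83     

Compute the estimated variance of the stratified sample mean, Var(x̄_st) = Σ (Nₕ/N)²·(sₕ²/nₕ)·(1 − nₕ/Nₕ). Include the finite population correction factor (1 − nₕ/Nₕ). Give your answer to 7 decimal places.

N = 19397; Wₕ = Nₕ/N.
shift 1: (9448/19397)²·3.20²/975·(1 − 975/9448) = 0.0022346180
shift 2: (2864/19397)²·3.71²/186·(1 − 186/2864) = 0.0015085139
shift 3: (7085/19397)²·0.83²/238·(1 − 238/7085) = 0.0003732074
Sum = 0.0041163394 → 0.0041163.

0.0041163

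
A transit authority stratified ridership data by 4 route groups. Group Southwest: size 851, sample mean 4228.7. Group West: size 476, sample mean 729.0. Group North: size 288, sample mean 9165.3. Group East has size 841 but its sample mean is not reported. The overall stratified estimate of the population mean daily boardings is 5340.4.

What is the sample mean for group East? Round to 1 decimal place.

7765.5

N = 851 + 476 + 288 + 841 = 2456.
Overall total = μ·N = 5340.4·2456 = 13116022.4.
Subtract the known strata: 851·4228.7 + 476·729.0 + 288·9165.3 = 6585234.1.
Remaining total for group East: 13116022.4 − 6585234.1 = 6530788.3.
Divide by its size: 6530788.3 / 841 = 7765.503... → 7765.5.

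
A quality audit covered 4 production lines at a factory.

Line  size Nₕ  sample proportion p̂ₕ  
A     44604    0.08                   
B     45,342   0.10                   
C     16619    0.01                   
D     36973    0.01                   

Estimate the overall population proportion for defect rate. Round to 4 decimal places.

N = 44604 + 45342 + 16619 + 36973 = 143538.
Overall proportion = Σ (Nₕ/N)·p̂ₕ.
Σ Nₕp̂ₕ = 3568.32 + 4534.2 + 166.19 + 369.73 = 8638.44.
8638.44 / 143538 = 0.060182... → 0.0602.

0.0602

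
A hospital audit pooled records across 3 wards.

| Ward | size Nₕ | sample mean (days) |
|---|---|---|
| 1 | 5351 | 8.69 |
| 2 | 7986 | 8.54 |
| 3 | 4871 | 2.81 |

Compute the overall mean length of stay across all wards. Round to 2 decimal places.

N = 5351 + 7986 + 4871 = 18208.
The stratified mean weights each stratum mean by its population share Nₕ/N.
Σ Nₕx̄ₕ = 5351·8.69 + 7986·8.54 + 4871·2.81 = 46500.19 + 68200.44 + 13687.51 = 128388.14.
Divide by N: 128388.14 / 18208 = 7.0512... → 7.05.

7.05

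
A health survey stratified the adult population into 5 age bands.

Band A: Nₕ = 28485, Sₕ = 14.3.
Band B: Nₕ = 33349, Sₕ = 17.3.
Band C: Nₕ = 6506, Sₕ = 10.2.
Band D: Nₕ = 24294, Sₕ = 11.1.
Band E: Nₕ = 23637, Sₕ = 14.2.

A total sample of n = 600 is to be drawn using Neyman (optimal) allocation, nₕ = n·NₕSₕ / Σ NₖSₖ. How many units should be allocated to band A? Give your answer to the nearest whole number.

A: NₕSₕ = 28485·14.3 = 407335.5
B: NₕSₕ = 33349·17.3 = 576937.7
C: NₕSₕ = 6506·10.2 = 66361.2
D: NₕSₕ = 24294·11.1 = 269663.4
E: NₕSₕ = 23637·14.2 = 335645.4
Σ NₕSₕ = 1655943.2.
n_A = 600·407335.5/1655943.2 = 147.590... → 148.

148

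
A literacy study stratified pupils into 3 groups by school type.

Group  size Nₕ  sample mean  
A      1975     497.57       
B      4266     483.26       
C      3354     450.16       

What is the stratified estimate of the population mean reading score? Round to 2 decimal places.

N = 1975 + 4266 + 3354 = 9595.
The stratified mean weights each stratum mean by its population share Nₕ/N.
Σ Nₕx̄ₕ = 1975·497.57 + 4266·483.26 + 3354·450.16 = 982700.75 + 2061587.16 + 1509836.64 = 4554124.55.
Divide by N: 4554124.55 / 9595 = 474.6352... → 474.64.

474.64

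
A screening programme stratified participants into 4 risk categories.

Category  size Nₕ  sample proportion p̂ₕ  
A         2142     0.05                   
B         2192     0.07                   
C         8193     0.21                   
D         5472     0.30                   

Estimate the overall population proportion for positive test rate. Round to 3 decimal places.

N = 2142 + 2192 + 8193 + 5472 = 17999.
Overall proportion = Σ (Nₕ/N)·p̂ₕ.
Σ Nₕp̂ₕ = 107.1 + 153.44 + 1720.53 + 1641.6 = 3622.67.
3622.67 / 17999 = 0.20127... → 0.201.

0.201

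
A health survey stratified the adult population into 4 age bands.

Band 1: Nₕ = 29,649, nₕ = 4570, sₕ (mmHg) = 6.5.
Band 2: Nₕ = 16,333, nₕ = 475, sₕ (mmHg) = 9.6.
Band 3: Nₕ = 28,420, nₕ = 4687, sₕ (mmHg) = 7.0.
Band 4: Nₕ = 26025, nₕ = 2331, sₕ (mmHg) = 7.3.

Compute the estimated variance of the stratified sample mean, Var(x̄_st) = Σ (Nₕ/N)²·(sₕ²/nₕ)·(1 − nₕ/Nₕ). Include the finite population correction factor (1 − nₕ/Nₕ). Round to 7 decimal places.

0.0077612

N = 100427; Wₕ = Nₕ/N.
band 1: (29649/100427)²·6.5²/4570·(1 − 4570/29649) = 0.0006816003
band 2: (16333/100427)²·9.6²/475·(1 − 475/16333) = 0.0049826715
band 3: (28420/100427)²·7.0²/4687·(1 − 4687/28420) = 0.0006991605
band 4: (26025/100427)²·7.3²/2331·(1 − 2331/26025) = 0.0013977567
Sum = 0.0077611890 → 0.0077612.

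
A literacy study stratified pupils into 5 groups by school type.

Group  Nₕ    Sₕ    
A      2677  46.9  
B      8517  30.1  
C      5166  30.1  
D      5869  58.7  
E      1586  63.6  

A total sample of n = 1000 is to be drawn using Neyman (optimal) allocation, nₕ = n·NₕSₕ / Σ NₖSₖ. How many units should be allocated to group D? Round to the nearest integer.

351

A: NₕSₕ = 2677·46.9 = 125551.3
B: NₕSₕ = 8517·30.1 = 256361.7
C: NₕSₕ = 5166·30.1 = 155496.6
D: NₕSₕ = 5869·58.7 = 344510.3
E: NₕSₕ = 1586·63.6 = 100869.6
Σ NₕSₕ = 982789.5.
n_D = 1000·344510.3/982789.5 = 350.543... → 351.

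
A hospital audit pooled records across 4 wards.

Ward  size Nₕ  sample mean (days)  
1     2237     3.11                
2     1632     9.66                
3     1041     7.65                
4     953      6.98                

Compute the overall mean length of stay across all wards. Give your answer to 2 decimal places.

x̄_st = (Σ Nₕx̄ₕ) / (Σ Nₕ) = (2237·3.11 + 1632·9.66 + 1041·7.65 + 953·6.98) / 5863
= 37337.78 / 5863 = 6.3684... → 6.37.

6.37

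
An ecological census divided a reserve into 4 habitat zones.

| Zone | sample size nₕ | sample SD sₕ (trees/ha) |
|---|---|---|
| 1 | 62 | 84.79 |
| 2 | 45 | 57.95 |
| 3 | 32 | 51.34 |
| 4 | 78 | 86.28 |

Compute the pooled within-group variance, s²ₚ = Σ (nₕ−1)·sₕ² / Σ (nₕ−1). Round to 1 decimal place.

5827.4

Degrees of freedom: 61 + 44 + 31 + 77 = 213.
Σ(nₕ−1)sₕ² = 61·7189.3441 + 44·3358.2025 + 31·2635.7956 + 77·7444.2384 = 1241226.9205.
s²ₚ = 1241226.9205 / 213 = 5827.356... → 5827.4.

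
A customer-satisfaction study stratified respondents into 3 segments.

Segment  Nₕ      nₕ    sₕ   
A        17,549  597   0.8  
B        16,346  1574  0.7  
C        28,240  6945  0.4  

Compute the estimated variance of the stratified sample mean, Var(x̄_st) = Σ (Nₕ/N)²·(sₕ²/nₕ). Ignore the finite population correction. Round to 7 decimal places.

0.0001118

N = 62135. Term for each stratum: Wₕ²sₕ²/nₕ.
Var(x̄_st) = 0.0000855141 + 0.0000215448 + 0.0000047589 = 0.0001118178 → 0.0001118.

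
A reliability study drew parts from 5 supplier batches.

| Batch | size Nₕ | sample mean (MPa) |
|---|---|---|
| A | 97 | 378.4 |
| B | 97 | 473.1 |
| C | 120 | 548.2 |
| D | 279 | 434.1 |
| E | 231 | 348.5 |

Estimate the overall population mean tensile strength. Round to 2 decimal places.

424.75

x̄_st = (Σ Nₕx̄ₕ) / (Σ Nₕ) = (97·378.4 + 97·473.1 + 120·548.2 + 279·434.1 + 231·348.5) / 824
= 349996.9 / 824 = 424.7535... → 424.75.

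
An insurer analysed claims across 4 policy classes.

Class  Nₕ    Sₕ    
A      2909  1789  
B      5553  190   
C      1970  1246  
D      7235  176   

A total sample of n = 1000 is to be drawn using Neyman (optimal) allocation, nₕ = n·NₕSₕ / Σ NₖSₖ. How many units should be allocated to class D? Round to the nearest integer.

127

Σ NₕSₕ = 2909·1789 + 5553·190 + 1970·1246 + 7235·176 = 9987251.
Share for D: 1273360/9987251 = 0.12750.
n_D = 1000 × 0.12750 = 127.499... → 127.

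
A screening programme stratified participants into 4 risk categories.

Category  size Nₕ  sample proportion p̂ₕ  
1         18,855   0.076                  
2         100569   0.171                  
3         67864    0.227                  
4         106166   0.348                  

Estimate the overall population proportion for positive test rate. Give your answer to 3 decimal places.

Wₕ = Nₕ/N with N = 293454: 0.0643, 0.3427, 0.2313, 0.3618.
p̂_st = 0.0643·0.076 + 0.3427·0.171 + 0.2313·0.227 + 0.3618·0.348 ≈ 0.24188... → 0.242.

0.242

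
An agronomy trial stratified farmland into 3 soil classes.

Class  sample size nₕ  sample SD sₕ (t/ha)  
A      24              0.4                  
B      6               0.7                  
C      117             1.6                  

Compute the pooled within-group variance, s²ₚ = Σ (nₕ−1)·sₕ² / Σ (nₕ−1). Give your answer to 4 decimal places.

A: (24−1)·0.4² = 23·0.16 = 3.68
B: (6−1)·0.7² = 5·0.49 = 2.45
C: (117−1)·1.6² = 116·2.56 = 296.96
Numerator = 303.09; denominator = Σ(nₕ−1) = 144.
s²ₚ = 303.09/144 = 2.104792... → 2.1048.

2.1048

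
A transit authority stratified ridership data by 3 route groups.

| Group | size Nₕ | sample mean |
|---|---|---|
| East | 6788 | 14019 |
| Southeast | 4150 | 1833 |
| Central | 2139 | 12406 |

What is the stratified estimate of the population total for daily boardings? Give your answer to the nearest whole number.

Population total = Σ Nₕ·x̄ₕ (each stratum's size times its mean).
6788·14019 + 4150·1833 + 2139·12406 = 95160972 + 7606950 + 26536434 = 129304356.

129304356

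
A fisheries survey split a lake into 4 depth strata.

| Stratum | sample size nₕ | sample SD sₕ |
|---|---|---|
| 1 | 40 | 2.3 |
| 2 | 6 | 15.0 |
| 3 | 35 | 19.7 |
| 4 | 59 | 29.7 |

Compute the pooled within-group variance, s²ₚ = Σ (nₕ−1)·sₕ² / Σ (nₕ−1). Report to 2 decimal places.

Degrees of freedom: 39 + 5 + 34 + 58 = 136.
Σ(nₕ−1)sₕ² = 39·5.29 + 5·225 + 34·388.09 + 58·882.09 = 65687.59.
s²ₚ = 65687.59 / 136 = 482.9970... → 483.00.

483.00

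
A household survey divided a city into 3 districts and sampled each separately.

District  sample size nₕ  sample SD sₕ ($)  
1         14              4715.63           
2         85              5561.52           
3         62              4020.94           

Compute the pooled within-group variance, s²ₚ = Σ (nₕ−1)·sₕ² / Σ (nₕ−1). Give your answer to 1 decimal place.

Degrees of freedom: 13 + 84 + 61 = 158.
Σ(nₕ−1)sₕ² = 13·22237166.2969 + 84·30930504.7104 + 61·16167958.4836 = 3873491025.0329.
s²ₚ = 3873491025.0329 / 158 = 24515765.981... → 24515766.0.

24515766.0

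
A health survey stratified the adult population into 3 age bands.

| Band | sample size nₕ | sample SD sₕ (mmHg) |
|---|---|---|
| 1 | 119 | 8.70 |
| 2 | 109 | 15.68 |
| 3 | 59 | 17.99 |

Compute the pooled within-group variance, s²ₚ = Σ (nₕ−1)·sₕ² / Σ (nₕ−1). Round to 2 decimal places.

191.04

Degrees of freedom: 118 + 108 + 58 = 284.
Σ(nₕ−1)sₕ² = 118·75.69 + 108·245.8624 + 58·323.6401 = 54255.685.
s²ₚ = 54255.685 / 284 = 191.0411... → 191.04.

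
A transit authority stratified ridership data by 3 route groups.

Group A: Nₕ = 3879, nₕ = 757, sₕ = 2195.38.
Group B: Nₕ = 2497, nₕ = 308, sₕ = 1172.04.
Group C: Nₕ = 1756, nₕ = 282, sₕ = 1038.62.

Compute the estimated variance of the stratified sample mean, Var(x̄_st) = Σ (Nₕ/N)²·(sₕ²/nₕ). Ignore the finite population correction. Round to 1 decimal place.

2047.5

N = 8132. Term for each stratum: Wₕ²sₕ²/nₕ.
Var(x̄_st) = 1448.6663 + 420.5102 + 178.3687 = 2047.5451 → 2047.5.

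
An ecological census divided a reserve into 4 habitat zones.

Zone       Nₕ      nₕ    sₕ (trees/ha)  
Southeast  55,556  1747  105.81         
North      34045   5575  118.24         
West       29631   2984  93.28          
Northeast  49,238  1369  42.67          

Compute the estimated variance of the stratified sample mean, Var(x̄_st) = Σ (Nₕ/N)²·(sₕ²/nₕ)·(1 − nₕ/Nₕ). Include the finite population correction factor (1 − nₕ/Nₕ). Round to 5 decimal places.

N = 168470. Term for each stratum: Wₕ²sₕ²/nₕ·(1−nₕ/Nₕ).
Var(x̄_st) = 0.67499610 + 0.08564058 + 0.08111996 + 0.11044637 = 0.95220301 → 0.95220.

0.95220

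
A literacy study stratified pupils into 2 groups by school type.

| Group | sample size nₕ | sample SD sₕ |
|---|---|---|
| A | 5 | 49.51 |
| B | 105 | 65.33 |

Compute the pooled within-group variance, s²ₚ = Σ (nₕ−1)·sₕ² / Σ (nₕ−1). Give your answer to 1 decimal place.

Degrees of freedom: 4 + 104 = 108.
Σ(nₕ−1)sₕ² = 4·2451.2401 + 104·4268.0089 = 453677.886.
s²ₚ = 453677.886 / 108 = 4200.721... → 4200.7.

4200.7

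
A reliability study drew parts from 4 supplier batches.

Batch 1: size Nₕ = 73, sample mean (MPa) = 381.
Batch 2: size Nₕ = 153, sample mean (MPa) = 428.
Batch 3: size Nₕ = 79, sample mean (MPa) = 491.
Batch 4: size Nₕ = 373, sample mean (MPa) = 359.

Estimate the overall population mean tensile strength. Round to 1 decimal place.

N = 73 + 153 + 79 + 373 = 678.
Overall mean = Σ (Nₕ/N)·x̄ₕ — weight by population share, not a simple average.
Σ Nₕx̄ₕ = 73·381 + 153·428 + 79·491 + 373·359 = 27813 + 65484 + 38789 + 133907 = 265993.
Divide by N: 265993 / 678 = 392.320... → 392.3.

392.3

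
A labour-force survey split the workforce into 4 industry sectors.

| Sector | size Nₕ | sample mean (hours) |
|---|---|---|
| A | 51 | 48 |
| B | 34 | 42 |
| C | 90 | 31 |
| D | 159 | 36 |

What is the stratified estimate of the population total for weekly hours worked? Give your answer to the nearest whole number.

12390

A: 51·48 = 2448
B: 34·42 = 1428
C: 90·31 = 2790
D: 159·36 = 5724
τ̂ = Σ Nₕx̄ₕ = 12390.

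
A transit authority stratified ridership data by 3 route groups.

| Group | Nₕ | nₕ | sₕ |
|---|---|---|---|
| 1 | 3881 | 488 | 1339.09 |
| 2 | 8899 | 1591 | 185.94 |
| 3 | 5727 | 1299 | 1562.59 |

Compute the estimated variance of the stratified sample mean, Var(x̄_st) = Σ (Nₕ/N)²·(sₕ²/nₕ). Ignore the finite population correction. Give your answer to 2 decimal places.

346.61

N = 18507. Term for each stratum: Wₕ²sₕ²/nₕ.
Var(x̄_st) = 161.59017 + 5.02442 + 179.99616 = 346.61076 → 346.61.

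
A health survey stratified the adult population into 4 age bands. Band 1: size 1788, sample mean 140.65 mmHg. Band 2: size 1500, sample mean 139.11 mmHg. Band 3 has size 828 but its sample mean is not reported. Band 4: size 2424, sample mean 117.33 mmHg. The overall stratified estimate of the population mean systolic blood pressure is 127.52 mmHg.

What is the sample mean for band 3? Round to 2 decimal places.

N = 1788 + 1500 + 828 + 2424 = 6540.
Overall total = μ·N = 127.52·6540 = 833980.8.
Subtract the known strata: 1788·140.65 + 1500·139.11 + 2424·117.33 = 744555.12.
Remaining total for band 3: 833980.8 − 744555.12 = 89425.68.
Divide by its size: 89425.68 / 828 = 108.0020... → 108.00.

108.00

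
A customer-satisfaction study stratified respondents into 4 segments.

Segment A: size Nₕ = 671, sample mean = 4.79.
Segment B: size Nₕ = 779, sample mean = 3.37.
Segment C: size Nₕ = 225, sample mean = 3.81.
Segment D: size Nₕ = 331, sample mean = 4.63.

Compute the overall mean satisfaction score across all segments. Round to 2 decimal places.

x̄_st = (Σ Nₕx̄ₕ) / (Σ Nₕ) = (671·4.79 + 779·3.37 + 225·3.81 + 331·4.63) / 2006
= 8229.1 / 2006 = 4.1022... → 4.10.

4.10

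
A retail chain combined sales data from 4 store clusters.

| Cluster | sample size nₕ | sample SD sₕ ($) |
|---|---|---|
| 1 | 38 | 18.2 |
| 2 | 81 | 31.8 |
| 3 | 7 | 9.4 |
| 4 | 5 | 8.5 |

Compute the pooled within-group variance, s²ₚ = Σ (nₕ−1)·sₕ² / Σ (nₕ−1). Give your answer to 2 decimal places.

Degrees of freedom: 37 + 80 + 6 + 4 = 127.
Σ(nₕ−1)sₕ² = 37·331.24 + 80·1011.24 + 6·88.36 + 4·72.25 = 93974.24.
s²ₚ = 93974.24 / 127 = 739.9546... → 739.95.

739.95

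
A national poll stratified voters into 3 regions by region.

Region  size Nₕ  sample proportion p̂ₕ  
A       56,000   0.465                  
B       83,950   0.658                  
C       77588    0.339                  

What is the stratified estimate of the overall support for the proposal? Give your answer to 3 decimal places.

0.495

N = 56000 + 83950 + 77588 = 217538.
Overall proportion = Σ (Nₕ/N)·p̂ₕ.
Σ Nₕp̂ₕ = 26040 + 55239.1 + 26302.332 = 107581.432.
107581.432 / 217538 = 0.49454... → 0.495.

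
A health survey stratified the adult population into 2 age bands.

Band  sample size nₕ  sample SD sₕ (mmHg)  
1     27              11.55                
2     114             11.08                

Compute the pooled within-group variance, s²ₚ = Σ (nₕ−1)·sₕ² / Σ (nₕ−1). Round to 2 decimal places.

124.76

Degrees of freedom: 26 + 113 = 139.
Σ(nₕ−1)sₕ² = 26·133.4025 + 113·122.7664 = 17341.0682.
s²ₚ = 17341.0682 / 139 = 124.7559... → 124.76.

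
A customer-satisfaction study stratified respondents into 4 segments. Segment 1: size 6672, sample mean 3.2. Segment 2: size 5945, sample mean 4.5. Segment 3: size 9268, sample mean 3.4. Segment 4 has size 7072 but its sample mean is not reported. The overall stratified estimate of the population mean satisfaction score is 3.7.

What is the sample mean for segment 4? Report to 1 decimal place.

N = 6672 + 5945 + 9268 + 7072 = 28957.
Overall total = μ·N = 3.7·28957 = 107140.9.
Subtract the known strata: 6672·3.2 + 5945·4.5 + 9268·3.4 = 79614.1.
Remaining total for segment 4: 107140.9 − 79614.1 = 27526.8.
Divide by its size: 27526.8 / 7072 = 3.892... → 3.9.

3.9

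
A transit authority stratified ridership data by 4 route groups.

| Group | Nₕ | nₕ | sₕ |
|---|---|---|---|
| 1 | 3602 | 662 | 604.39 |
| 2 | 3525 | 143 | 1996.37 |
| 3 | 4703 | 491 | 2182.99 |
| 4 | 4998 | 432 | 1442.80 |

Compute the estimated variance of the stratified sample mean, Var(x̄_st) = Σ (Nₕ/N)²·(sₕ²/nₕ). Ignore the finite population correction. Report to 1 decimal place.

2431.3

N = 16828. Term for each stratum: Wₕ²sₕ²/nₕ.
Var(x̄_st) = 25.2813 + 1222.9234 + 758.0659 + 425.0657 = 2431.3363 → 2431.3.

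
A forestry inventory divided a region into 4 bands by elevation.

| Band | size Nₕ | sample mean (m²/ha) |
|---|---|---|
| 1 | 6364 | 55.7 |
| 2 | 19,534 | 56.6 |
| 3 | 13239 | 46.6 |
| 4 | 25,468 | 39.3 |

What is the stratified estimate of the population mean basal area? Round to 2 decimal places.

47.64

x̄_st = (Σ Nₕx̄ₕ) / (Σ Nₕ) = (6364·55.7 + 19534·56.6 + 13239·46.6 + 25468·39.3) / 64605
= 3077929 / 64605 = 47.6423... → 47.64.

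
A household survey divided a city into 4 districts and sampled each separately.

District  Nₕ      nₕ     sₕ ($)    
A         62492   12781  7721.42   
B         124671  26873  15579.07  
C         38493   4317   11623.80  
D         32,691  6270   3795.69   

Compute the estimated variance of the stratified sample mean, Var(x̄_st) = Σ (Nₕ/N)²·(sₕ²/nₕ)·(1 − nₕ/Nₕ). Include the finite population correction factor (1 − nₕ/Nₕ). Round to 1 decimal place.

2513.6

N = 258347. Term for each stratum: Wₕ²sₕ²/nₕ·(1−nₕ/Nₕ).
Var(x̄_st) = 217.1199 + 1649.8918 + 616.8937 + 29.7361 = 2513.6416 → 2513.6.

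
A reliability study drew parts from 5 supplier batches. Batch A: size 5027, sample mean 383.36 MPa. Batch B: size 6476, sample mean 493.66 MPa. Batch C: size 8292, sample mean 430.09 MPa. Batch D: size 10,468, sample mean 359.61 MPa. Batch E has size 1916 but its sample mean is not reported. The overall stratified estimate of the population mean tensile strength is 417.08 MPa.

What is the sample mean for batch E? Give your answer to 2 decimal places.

N = 5027 + 6476 + 8292 + 10468 + 1916 = 32179.
Overall total = μ·N = 417.08·32179 = 13421217.32.
Subtract the known strata: 5027·383.36 + 6476·493.66 + 8292·430.09 + 10468·359.61 = 12454796.64.
Remaining total for batch E: 13421217.32 − 12454796.64 = 966420.68.
Divide by its size: 966420.68 / 1916 = 504.3949... → 504.39.

504.39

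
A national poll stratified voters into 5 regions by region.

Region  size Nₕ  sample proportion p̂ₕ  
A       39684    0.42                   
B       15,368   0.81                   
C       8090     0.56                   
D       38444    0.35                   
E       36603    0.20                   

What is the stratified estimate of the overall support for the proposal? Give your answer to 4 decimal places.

N = 39684 + 15368 + 8090 + 38444 + 36603 = 138189.
Overall proportion = Σ (Nₕ/N)·p̂ₕ.
Σ Nₕp̂ₕ = 16667.28 + 12448.08 + 4530.4 + 13455.4 + 7320.6 = 54421.76.
54421.76 / 138189 = 0.393821... → 0.3938.

0.3938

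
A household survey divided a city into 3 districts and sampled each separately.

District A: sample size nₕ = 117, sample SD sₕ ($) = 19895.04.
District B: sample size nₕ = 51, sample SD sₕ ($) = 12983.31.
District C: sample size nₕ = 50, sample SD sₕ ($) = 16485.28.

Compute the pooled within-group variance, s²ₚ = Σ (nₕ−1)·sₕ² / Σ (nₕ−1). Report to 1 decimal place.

314693203.9

Degrees of freedom: 116 + 50 + 49 = 215.
Σ(nₕ−1)sₕ² = 116·395812616.6016 + 50·168566338.5561 + 49·271764456.6784 = 67659038830.8322.
s²ₚ = 67659038830.8322 / 215 = 314693203.864... → 314693203.9.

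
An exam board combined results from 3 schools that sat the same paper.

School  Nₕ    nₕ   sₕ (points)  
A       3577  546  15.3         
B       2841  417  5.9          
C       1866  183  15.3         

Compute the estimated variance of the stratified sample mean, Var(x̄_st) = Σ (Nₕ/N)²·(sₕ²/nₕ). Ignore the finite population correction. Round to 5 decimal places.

N = 8284; Wₕ = Nₕ/N.
school A: (3577/8284)²·15.3²/546 = 0.07993701
school B: (2841/8284)²·5.9²/417 = 0.00981816
school C: (1866/8284)²·15.3²/183 = 0.06490451
Sum = 0.15465969 → 0.15466.

0.15466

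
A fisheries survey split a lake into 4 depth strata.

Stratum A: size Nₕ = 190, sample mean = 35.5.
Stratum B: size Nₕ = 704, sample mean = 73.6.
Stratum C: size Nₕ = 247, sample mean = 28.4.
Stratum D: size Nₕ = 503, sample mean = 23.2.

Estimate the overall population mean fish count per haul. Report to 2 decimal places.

46.99

N = 1644; weights Wₕ = Nₕ/N = (0.1156, 0.4282, 0.1502, 0.3060).
x̄_st = Σ Wₕ·x̄ₕ = 0.1156·35.5 + 0.4282·73.6 + 0.1502·28.4 + 0.3060·23.2 ≈ 46.9853...
→ 46.99.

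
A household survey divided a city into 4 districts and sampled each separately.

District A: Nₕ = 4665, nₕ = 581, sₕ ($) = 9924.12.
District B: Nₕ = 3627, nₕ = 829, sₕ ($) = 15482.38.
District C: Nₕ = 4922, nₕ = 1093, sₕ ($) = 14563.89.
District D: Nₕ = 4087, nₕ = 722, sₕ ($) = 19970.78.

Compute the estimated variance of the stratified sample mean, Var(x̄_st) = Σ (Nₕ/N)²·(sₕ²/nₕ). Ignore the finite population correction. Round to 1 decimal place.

N = 17301; Wₕ = Nₕ/N.
district A: (4665/17301)²·9924.12²/581 = 12324.4846
district B: (3627/17301)²·15482.38²/829 = 12707.8949
district C: (4922/17301)²·14563.89²/1093 = 15706.3556
district D: (4087/17301)²·19970.78²/722 = 30826.1807
Sum = 71564.9158 → 71564.9.

71564.9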